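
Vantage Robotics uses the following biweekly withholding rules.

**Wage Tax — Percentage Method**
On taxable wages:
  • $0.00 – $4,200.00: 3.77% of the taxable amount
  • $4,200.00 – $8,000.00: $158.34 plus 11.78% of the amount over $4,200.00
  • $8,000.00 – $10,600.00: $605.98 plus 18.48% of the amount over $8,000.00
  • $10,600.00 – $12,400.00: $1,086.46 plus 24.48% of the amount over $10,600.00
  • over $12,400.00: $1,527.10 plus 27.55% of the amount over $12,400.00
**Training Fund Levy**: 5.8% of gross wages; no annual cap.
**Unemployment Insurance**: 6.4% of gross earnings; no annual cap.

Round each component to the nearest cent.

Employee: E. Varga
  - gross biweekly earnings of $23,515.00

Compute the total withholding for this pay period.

$7,458.11

Wage Tax: taxable = $23,515.00
  $1,527.10 + 27.55% × ($23,515.00 − $12,400.00) = $1,527.10 + 27.55% × $11,115.00 = $4,589.28
Training Fund Levy: 5.8% × $23,515.00 = $1,363.87
Unemployment Insurance: 6.4% × $23,515.00 = $1,504.96
Total: $4,589.28 + $1,363.87 + $1,504.96 = $7,458.11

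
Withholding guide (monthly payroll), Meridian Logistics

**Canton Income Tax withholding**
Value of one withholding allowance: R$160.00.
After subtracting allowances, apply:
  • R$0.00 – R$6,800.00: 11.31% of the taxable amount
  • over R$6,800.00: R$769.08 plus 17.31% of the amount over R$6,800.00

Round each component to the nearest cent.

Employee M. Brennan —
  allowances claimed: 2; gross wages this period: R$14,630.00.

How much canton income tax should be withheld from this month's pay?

R$2,069.06

Canton Income Tax: taxable = R$14,630.00 − 2×R$160.00 = R$14,310.00
  R$769.08 + 17.31% × (R$14,310.00 − R$6,800.00) = R$769.08 + 17.31% × R$7,510.00 = R$2,069.06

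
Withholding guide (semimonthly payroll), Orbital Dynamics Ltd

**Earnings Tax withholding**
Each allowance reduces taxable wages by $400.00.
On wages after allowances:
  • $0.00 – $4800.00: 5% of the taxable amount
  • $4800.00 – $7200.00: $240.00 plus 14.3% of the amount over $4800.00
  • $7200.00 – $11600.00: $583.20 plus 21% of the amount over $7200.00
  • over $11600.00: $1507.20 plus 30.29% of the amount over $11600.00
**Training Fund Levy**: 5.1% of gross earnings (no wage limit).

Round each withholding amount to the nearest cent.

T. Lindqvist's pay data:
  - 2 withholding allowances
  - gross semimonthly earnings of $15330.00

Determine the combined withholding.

$3176.53

Earnings Tax: taxable = $15330.00 − 2×$400.00 = $14530.00
  $1507.20 + 30.29% × ($14530.00 − $11600.00) = $1507.20 + 30.29% × $2930.00 = $2394.70
Training Fund Levy: 5.1% × $15330.00 = $781.83
Total: $2394.70 + $781.83 = $3176.53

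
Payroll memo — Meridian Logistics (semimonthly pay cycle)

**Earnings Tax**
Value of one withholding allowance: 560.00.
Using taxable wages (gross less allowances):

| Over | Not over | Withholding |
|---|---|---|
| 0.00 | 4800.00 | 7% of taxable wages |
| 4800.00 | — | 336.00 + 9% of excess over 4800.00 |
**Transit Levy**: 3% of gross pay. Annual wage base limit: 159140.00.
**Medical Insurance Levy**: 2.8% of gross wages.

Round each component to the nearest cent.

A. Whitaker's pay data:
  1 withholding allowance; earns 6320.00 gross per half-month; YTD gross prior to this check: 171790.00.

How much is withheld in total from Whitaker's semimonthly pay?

599.36

Earnings Tax: taxable = 6320.00 − 1×560.00 = 5760.00
  336.00 + 9% × (5760.00 − 4800.00) = 336.00 + 9% × 960.00 = 422.40
Transit Levy: YTD 171790.00 ≥ cap 159140.00 → 0.00
Medical Insurance Levy: 2.8% × 6320.00 = 176.96
Total: 422.40 + 0.00 + 176.96 = 599.36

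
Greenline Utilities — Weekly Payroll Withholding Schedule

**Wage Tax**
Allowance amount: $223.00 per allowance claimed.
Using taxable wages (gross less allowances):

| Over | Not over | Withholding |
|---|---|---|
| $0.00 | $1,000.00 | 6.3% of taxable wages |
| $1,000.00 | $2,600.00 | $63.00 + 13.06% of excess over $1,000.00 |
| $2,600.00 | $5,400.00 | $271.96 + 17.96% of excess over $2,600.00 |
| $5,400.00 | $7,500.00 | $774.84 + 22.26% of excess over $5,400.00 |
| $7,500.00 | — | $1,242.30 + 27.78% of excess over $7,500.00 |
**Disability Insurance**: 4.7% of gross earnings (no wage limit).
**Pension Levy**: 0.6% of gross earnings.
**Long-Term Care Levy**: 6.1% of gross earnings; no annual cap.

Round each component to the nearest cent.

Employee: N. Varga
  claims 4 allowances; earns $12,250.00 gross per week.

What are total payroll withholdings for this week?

$3,710.55

Wage Tax: taxable = $12,250.00 − 4×$223.00 = $11,358.00
  $1,242.30 + 27.78% × ($11,358.00 − $7,500.00) = $1,242.30 + 27.78% × $3,858.00 = $2,314.05
Disability Insurance: 4.7% × $12,250.00 = $575.75
Pension Levy: 0.6% × $12,250.00 = $73.50
Long-Term Care Levy: 6.1% × $12,250.00 = $747.25
Total: $2,314.05 + $575.75 + $73.50 + $747.25 = $3,710.55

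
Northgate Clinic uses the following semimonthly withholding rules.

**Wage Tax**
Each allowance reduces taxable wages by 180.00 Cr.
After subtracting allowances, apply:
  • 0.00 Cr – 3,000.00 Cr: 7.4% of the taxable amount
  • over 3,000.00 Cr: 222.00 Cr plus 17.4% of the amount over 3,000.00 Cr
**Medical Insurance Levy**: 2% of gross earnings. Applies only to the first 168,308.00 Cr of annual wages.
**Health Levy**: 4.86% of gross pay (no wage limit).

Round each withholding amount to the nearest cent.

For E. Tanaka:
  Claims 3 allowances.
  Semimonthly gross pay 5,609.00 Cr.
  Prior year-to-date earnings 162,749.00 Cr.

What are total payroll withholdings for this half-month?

Wage Tax: taxable = 5,609.00 Cr − 3×180.00 Cr = 5,069.00 Cr
  222.00 Cr + 17.4% × (5,069.00 Cr − 3,000.00 Cr) = 222.00 Cr + 17.4% × 2,069.00 Cr = 582.01 Cr
Medical Insurance Levy: cap 168,308.00 Cr − YTD 162,749.00 Cr = 5,559.00 Cr subject; 2% × 5,559.00 Cr = 111.18 Cr
Health Levy: 4.86% × 5,609.00 Cr = 272.60 Cr
Total: 582.01 Cr + 111.18 Cr + 272.60 Cr = 965.79 Cr

965.79 Cr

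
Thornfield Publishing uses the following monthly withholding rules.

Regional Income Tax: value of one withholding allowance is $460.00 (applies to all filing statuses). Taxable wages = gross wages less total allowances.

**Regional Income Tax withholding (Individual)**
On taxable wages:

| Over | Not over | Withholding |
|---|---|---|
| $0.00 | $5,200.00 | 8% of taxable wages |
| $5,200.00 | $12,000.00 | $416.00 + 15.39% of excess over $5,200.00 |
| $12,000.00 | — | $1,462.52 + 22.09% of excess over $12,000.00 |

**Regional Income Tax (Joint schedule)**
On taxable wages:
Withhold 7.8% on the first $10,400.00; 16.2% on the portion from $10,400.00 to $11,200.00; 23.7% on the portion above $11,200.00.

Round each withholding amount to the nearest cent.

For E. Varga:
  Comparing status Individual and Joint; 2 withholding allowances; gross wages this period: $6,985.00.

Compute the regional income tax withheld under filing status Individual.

$549.12

Regional Income Tax (Individual): taxable = $6,985.00 − 2×$460.00 = $6,065.00
  $416.00 + 15.39% × ($6,065.00 − $5,200.00) = $416.00 + 15.39% × $865.00 = $549.12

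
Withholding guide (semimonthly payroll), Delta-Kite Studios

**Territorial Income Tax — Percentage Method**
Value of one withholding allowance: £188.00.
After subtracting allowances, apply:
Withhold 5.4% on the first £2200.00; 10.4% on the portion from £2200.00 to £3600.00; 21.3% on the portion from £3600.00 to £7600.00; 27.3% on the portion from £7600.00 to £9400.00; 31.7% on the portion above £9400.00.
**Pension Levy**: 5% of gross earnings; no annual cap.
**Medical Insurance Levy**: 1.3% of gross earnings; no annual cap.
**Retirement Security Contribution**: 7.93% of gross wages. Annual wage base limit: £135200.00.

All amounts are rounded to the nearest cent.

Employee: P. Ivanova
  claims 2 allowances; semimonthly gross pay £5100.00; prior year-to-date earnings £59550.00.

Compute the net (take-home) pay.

£3870.46

Territorial Income Tax: taxable = £5100.00 − 2×£188.00 = £4724.00
  £264.40 + 21.3% × (£4724.00 − £3600.00) = £264.40 + 21.3% × £1124.00 = £503.81
Pension Levy: 5% × £5100.00 = £255.00
Medical Insurance Levy: 1.3% × £5100.00 = £66.30
Retirement Security Contribution: 7.93% × £5100.00 = £404.43
Total withheld: £503.81 + £255.00 + £66.30 + £404.43 = £1229.54
Net pay: £5100.00 − £1229.54 = £3870.46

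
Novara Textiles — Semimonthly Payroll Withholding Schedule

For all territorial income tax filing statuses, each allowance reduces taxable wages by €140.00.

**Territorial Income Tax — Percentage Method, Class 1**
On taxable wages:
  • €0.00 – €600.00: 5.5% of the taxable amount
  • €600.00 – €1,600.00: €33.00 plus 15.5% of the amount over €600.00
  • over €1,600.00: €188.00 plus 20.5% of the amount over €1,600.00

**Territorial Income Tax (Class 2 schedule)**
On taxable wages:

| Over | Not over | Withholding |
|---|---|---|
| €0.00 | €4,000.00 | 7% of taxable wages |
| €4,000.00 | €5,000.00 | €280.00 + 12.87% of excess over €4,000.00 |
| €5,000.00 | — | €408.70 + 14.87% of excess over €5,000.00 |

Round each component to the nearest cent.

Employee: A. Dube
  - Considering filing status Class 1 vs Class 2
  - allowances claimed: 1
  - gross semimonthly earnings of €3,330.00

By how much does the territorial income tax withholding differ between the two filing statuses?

€290.65

Territorial Income Tax (Class 1): taxable = €3,330.00 − 1×€140.00 = €3,190.00
  €188.00 + 20.5% × (€3,190.00 − €1,600.00) = €188.00 + 20.5% × €1,590.00 = €513.95
Territorial Income Tax (Class 2): taxable = €3,330.00 − 1×€140.00 = €3,190.00
  7% × €3,190.00 = €223.30
Difference: |€513.95 − €223.30| = €290.65 (higher under Class 1)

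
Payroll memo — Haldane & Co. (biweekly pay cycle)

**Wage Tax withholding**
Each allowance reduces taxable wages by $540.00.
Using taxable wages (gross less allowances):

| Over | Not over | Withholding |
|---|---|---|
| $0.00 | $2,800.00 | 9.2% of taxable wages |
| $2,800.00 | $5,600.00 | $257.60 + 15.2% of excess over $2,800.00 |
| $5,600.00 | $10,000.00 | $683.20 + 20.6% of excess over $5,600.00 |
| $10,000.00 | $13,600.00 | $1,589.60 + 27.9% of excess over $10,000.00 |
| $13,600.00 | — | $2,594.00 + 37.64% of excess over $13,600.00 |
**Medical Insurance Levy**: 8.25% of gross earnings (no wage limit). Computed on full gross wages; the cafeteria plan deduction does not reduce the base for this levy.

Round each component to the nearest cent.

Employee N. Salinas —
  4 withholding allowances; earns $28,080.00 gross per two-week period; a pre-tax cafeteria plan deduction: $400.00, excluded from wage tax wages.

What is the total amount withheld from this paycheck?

$9,397.29

Wage Tax: taxable = $28,080.00 − $400.00 − 4×$540.00 = $25,520.00
  $2,594.00 + 37.64% × ($25,520.00 − $13,600.00) = $2,594.00 + 37.64% × $11,920.00 = $7,080.69
Medical Insurance Levy: 8.25% × $28,080.00 = $2,316.60
Total: $7,080.69 + $2,316.60 = $9,397.29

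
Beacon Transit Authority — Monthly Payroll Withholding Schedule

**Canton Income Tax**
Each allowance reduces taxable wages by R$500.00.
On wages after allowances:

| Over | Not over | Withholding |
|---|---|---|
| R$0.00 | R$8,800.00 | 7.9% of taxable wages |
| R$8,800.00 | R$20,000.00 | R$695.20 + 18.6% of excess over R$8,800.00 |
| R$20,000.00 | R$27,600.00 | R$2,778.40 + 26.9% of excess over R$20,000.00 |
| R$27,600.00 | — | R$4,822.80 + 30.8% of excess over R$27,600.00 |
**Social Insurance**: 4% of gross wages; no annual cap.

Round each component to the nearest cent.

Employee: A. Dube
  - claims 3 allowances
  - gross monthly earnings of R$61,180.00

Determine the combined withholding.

R$17,150.64

Canton Income Tax: taxable = R$61,180.00 − 3×R$500.00 = R$59,680.00
  R$4,822.80 + 30.8% × (R$59,680.00 − R$27,600.00) = R$4,822.80 + 30.8% × R$32,080.00 = R$14,703.44
Social Insurance: 4% × R$61,180.00 = R$2,447.20
Total: R$14,703.44 + R$2,447.20 = R$17,150.64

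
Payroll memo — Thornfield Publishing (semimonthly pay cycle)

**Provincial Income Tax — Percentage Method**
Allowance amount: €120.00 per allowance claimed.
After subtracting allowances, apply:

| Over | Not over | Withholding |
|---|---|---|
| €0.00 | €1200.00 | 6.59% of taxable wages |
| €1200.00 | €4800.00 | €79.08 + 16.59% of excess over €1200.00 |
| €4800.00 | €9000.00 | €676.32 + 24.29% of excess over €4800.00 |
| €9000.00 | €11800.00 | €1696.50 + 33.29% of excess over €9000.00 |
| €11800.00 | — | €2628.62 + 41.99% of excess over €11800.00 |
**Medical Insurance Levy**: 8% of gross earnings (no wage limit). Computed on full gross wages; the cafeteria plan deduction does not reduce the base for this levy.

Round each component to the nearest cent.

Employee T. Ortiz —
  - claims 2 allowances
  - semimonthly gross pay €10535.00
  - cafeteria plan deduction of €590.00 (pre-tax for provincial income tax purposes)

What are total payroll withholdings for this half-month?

€2773.99

Provincial Income Tax: taxable = €10535.00 − €590.00 − 2×€120.00 = €9705.00
  €1696.50 + 33.29% × (€9705.00 − €9000.00) = €1696.50 + 33.29% × €705.00 = €1931.19
Medical Insurance Levy: 8% × €10535.00 = €842.80
Total: €1931.19 + €842.80 = €2773.99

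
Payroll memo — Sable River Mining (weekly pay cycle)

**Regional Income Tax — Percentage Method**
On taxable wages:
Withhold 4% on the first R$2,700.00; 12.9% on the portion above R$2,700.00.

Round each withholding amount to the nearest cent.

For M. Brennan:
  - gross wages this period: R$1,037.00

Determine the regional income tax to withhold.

Regional Income Tax: taxable = R$1,037.00
  4% × R$1,037.00 = R$41.48

R$41.48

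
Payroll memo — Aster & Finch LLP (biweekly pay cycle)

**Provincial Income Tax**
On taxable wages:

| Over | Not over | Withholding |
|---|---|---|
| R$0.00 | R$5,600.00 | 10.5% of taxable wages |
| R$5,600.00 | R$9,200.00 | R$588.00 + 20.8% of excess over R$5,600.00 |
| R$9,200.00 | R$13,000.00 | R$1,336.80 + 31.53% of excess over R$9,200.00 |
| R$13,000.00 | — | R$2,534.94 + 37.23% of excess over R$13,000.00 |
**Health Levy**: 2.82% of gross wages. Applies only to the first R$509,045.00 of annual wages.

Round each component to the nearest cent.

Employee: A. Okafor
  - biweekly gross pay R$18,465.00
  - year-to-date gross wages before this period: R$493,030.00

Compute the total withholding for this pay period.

Provincial Income Tax: taxable = R$18,465.00
  R$2,534.94 + 37.23% × (R$18,465.00 − R$13,000.00) = R$2,534.94 + 37.23% × R$5,465.00 = R$4,569.56
Health Levy: cap R$509,045.00 − YTD R$493,030.00 = R$16,015.00 subject; 2.82% × R$16,015.00 = R$451.62
Total: R$4,569.56 + R$451.62 = R$5,021.18

R$5,021.18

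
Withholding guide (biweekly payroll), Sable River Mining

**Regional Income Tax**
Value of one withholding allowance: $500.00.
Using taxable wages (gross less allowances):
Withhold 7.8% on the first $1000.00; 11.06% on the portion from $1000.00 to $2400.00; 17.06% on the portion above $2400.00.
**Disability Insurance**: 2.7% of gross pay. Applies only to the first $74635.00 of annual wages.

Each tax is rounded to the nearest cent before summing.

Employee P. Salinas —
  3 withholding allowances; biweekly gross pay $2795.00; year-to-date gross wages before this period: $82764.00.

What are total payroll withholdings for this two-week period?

$110.63

Regional Income Tax: taxable = $2795.00 − 3×$500.00 = $1295.00
  $78.00 + 11.06% × ($1295.00 − $1000.00) = $78.00 + 11.06% × $295.00 = $110.63
Disability Insurance: YTD $82764.00 ≥ cap $74635.00 → $0.00
Total: $110.63 + $0.00 = $110.63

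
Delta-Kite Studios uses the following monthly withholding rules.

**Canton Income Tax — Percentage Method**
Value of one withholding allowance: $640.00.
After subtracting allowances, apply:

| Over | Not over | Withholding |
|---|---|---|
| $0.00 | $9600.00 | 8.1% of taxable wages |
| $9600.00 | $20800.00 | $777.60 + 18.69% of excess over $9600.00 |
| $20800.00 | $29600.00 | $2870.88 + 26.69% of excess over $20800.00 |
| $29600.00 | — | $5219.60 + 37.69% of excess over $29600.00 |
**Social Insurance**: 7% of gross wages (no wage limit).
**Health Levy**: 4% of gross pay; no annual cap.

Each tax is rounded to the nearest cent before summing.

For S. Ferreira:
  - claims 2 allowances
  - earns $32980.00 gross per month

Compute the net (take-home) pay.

$23341.11

Canton Income Tax: taxable = $32980.00 − 2×$640.00 = $31700.00
  $5219.60 + 37.69% × ($31700.00 − $29600.00) = $5219.60 + 37.69% × $2100.00 = $6011.09
Social Insurance: 7% × $32980.00 = $2308.60
Health Levy: 4% × $32980.00 = $1319.20
Total withheld: $6011.09 + $2308.60 + $1319.20 = $9638.89
Net pay: $32980.00 − $9638.89 = $23341.11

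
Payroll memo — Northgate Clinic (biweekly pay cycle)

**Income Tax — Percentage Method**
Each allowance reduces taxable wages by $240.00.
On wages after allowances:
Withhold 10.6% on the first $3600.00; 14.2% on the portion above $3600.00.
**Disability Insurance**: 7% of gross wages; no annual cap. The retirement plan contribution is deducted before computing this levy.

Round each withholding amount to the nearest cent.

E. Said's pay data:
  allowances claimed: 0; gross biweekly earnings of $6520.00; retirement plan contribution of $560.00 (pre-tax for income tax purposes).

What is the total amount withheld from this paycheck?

Income Tax: taxable = $6520.00 − $560.00 = $5960.00
  $381.60 + 14.2% × ($5960.00 − $3600.00) = $381.60 + 14.2% × $2360.00 = $716.72
Disability Insurance: 7% × $5960.00 = $417.20
Total: $716.72 + $417.20 = $1133.92

$1133.92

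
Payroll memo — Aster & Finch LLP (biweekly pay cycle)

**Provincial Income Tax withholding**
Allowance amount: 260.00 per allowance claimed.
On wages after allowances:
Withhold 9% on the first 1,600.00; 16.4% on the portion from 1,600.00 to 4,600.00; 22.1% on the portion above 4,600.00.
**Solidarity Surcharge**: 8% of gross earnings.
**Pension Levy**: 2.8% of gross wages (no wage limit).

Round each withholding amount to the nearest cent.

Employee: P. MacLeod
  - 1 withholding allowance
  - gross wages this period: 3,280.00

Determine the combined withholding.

731.12

Provincial Income Tax: taxable = 3,280.00 − 1×260.00 = 3,020.00
  144.00 + 16.4% × (3,020.00 − 1,600.00) = 144.00 + 16.4% × 1,420.00 = 376.88
Solidarity Surcharge: 8% × 3,280.00 = 262.40
Pension Levy: 2.8% × 3,280.00 = 91.84
Total: 376.88 + 262.40 + 91.84 = 731.12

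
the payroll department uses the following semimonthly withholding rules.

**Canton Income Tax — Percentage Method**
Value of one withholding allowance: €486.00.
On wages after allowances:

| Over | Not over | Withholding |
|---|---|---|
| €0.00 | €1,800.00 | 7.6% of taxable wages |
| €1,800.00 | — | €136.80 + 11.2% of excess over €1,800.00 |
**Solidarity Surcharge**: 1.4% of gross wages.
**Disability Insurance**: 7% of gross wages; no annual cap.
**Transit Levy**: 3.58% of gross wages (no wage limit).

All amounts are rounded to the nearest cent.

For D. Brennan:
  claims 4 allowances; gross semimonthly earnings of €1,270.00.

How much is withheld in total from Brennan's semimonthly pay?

€152.15

Canton Income Tax: taxable = €1,270.00 − 4×€486.00 = €-674.00
  Taxable ≤ 0 → €0.00
Solidarity Surcharge: 1.4% × €1,270.00 = €17.78
Disability Insurance: 7% × €1,270.00 = €88.90
Transit Levy: 3.58% × €1,270.00 = €45.47
Total: €0.00 + €17.78 + €88.90 + €45.47 = €152.15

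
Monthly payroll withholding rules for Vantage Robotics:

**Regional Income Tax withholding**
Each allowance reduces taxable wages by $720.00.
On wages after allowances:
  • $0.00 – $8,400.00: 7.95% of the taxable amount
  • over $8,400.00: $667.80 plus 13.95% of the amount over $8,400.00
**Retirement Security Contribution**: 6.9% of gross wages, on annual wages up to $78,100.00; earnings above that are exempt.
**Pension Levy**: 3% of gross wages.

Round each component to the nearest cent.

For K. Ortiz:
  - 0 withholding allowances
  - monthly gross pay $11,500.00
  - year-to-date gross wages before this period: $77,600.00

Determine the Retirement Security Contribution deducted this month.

Retirement Security Contribution: cap $78,100.00 − YTD $77,600.00 = $500.00 subject; 6.9% × $500.00 = $34.50

$34.50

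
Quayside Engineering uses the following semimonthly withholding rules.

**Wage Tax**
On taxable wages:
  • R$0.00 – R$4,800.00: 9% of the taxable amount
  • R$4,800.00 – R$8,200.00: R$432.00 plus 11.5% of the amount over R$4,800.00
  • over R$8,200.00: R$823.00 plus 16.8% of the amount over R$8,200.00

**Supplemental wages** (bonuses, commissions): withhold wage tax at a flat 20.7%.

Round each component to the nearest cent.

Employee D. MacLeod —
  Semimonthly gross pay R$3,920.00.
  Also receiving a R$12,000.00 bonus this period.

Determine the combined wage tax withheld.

R$2,836.80

Wage Tax: taxable = R$3,920.00
  9% × R$3,920.00 = R$352.80
Supplemental (20.7% flat on bonus): 20.7% × R$12,000.00 = R$2,484.00
Total wage tax: R$352.80 + R$2,484.00 = R$2,836.80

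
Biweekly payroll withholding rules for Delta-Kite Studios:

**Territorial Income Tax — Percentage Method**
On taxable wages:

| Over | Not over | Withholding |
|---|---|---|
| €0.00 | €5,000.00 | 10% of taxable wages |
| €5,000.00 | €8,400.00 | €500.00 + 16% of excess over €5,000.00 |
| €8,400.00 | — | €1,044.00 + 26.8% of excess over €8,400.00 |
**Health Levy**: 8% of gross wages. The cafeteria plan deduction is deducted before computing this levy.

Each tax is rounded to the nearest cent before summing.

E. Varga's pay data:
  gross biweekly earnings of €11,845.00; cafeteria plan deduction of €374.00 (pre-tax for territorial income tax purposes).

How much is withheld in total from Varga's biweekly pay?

Territorial Income Tax: taxable = €11,845.00 − €374.00 = €11,471.00
  €1,044.00 + 26.8% × (€11,471.00 − €8,400.00) = €1,044.00 + 26.8% × €3,071.00 = €1,867.03
Health Levy: 8% × €11,471.00 = €917.68
Total: €1,867.03 + €917.68 = €2,784.71

€2,784.71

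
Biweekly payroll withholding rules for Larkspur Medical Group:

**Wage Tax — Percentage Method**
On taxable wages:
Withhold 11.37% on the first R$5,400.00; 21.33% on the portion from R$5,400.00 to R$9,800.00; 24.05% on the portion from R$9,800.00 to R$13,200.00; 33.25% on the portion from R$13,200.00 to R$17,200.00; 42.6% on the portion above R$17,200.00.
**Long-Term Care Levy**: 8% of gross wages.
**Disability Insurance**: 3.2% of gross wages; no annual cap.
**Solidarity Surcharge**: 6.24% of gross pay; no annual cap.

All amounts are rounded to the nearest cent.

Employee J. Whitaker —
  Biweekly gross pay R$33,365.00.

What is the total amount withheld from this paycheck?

Wage Tax: taxable = R$33,365.00
  R$3,700.20 + 42.6% × (R$33,365.00 − R$17,200.00) = R$3,700.20 + 42.6% × R$16,165.00 = R$10,586.49
Long-Term Care Levy: 8% × R$33,365.00 = R$2,669.20
Disability Insurance: 3.2% × R$33,365.00 = R$1,067.68
Solidarity Surcharge: 6.24% × R$33,365.00 = R$2,081.98
Total: R$10,586.49 + R$2,669.20 + R$1,067.68 + R$2,081.98 = R$16,405.35

R$16,405.35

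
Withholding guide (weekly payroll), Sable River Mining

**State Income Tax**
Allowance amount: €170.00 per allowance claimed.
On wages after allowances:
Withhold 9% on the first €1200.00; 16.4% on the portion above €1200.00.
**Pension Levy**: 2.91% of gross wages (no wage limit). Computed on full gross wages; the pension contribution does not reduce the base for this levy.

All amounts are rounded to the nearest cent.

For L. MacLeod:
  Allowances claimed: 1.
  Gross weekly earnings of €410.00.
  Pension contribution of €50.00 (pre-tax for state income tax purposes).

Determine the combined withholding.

€29.03

State Income Tax: taxable = €410.00 − €50.00 − 1×€170.00 = €190.00
  9% × €190.00 = €17.10
Pension Levy: 2.91% × €410.00 = €11.93
Total: €17.10 + €11.93 = €29.03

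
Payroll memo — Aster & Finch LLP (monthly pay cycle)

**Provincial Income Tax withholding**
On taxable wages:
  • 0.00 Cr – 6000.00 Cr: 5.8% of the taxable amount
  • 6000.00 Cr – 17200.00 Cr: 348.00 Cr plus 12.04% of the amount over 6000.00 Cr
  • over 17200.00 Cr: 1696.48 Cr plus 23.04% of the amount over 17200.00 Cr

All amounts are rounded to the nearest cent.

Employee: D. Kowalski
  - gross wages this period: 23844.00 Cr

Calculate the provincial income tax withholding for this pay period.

3227.26 Cr

Provincial Income Tax: taxable = 23844.00 Cr
  1696.48 Cr + 23.04% × (23844.00 Cr − 17200.00 Cr) = 1696.48 Cr + 23.04% × 6644.00 Cr = 3227.26 Cr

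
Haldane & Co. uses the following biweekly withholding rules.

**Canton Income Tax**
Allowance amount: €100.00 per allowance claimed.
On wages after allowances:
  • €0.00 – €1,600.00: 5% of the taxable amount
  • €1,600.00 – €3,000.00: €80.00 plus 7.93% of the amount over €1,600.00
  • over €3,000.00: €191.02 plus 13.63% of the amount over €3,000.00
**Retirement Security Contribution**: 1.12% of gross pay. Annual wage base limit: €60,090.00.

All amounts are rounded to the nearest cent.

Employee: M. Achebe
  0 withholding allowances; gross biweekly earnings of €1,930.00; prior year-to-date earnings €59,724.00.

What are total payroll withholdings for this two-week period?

Canton Income Tax: taxable = €1,930.00
  €80.00 + 7.93% × (€1,930.00 − €1,600.00) = €80.00 + 7.93% × €330.00 = €106.17
Retirement Security Contribution: cap €60,090.00 − YTD €59,724.00 = €366.00 subject; 1.12% × €366.00 = €4.10
Total: €106.17 + €4.10 = €110.27

€110.27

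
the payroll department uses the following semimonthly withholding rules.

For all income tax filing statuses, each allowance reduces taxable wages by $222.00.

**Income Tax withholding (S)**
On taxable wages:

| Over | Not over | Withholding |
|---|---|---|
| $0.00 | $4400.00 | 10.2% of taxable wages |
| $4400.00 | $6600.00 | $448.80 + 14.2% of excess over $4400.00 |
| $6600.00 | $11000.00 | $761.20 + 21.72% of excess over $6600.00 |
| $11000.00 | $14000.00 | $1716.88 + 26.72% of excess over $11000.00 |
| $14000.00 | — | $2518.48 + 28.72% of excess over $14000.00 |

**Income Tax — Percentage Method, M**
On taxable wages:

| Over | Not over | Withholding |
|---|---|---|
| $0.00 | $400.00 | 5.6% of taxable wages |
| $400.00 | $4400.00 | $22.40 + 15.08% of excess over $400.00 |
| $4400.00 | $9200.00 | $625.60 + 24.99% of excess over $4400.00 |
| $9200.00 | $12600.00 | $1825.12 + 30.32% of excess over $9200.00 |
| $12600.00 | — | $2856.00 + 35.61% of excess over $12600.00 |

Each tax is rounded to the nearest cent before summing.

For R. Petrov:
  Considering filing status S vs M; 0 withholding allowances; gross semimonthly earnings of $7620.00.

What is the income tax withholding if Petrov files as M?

$1430.28

Income Tax (M): taxable = $7620.00
  $625.60 + 24.99% × ($7620.00 − $4400.00) = $625.60 + 24.99% × $3220.00 = $1430.28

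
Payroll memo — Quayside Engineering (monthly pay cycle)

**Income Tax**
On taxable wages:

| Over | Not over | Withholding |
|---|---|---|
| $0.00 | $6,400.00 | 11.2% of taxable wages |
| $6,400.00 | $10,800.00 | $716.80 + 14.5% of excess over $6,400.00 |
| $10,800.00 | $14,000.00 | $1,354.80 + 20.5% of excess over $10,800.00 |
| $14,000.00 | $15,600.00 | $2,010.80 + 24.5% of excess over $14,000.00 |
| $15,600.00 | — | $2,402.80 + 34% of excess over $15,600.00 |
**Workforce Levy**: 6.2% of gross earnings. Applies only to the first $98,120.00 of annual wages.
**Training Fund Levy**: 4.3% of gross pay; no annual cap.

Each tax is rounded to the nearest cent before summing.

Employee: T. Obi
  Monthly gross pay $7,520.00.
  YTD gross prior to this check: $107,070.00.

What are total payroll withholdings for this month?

Income Tax: taxable = $7,520.00
  $716.80 + 14.5% × ($7,520.00 − $6,400.00) = $716.80 + 14.5% × $1,120.00 = $879.20
Workforce Levy: YTD $107,070.00 ≥ cap $98,120.00 → $0.00
Training Fund Levy: 4.3% × $7,520.00 = $323.36
Total: $879.20 + $0.00 + $323.36 = $1,202.56

$1,202.56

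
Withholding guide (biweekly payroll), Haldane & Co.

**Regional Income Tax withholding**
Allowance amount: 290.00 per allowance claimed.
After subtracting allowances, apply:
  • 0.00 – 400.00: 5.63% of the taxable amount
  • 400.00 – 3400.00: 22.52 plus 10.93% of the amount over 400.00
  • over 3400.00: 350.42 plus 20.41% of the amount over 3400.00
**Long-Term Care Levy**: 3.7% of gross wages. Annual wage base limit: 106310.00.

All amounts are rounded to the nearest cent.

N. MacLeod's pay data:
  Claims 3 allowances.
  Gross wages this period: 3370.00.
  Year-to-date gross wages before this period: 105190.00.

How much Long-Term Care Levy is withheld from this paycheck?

41.44

Long-Term Care Levy: cap 106310.00 − YTD 105190.00 = 1120.00 subject; 3.7% × 1120.00 = 41.44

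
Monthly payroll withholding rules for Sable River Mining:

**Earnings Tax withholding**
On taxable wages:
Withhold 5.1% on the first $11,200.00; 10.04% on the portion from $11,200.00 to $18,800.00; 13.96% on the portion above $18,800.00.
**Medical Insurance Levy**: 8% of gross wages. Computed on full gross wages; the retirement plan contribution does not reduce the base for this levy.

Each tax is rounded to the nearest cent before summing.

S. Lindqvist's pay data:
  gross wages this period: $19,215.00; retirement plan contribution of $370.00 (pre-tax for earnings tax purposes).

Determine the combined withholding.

$2,877.72

Earnings Tax: taxable = $19,215.00 − $370.00 = $18,845.00
  $1,334.24 + 13.96% × ($18,845.00 − $18,800.00) = $1,334.24 + 13.96% × $45.00 = $1,340.52
Medical Insurance Levy: 8% × $19,215.00 = $1,537.20
Total: $1,340.52 + $1,537.20 = $2,877.72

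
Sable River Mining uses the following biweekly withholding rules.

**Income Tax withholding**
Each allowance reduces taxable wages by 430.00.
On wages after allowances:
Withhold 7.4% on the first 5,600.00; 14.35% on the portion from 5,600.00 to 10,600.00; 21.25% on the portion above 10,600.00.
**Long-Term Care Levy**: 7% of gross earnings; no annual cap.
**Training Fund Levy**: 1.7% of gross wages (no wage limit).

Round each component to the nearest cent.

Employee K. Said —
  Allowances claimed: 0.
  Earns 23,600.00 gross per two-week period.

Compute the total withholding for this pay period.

5,947.60

Income Tax: taxable = 23,600.00
  1,131.90 + 21.25% × (23,600.00 − 10,600.00) = 1,131.90 + 21.25% × 13,000.00 = 3,894.40
Long-Term Care Levy: 7% × 23,600.00 = 1,652.00
Training Fund Levy: 1.7% × 23,600.00 = 401.20
Total: 3,894.40 + 1,652.00 + 401.20 = 5,947.60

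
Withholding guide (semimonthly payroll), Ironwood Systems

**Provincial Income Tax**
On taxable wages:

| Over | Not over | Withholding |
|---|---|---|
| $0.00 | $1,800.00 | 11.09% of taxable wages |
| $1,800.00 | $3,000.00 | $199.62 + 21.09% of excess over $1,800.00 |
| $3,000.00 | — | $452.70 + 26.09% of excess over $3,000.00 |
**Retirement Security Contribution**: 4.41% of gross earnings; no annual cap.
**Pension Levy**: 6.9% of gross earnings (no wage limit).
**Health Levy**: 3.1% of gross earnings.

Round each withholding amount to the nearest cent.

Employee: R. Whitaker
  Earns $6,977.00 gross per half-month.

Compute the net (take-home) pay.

Provincial Income Tax: taxable = $6,977.00
  $452.70 + 26.09% × ($6,977.00 − $3,000.00) = $452.70 + 26.09% × $3,977.00 = $1,490.30
Retirement Security Contribution: 4.41% × $6,977.00 = $307.69
Pension Levy: 6.9% × $6,977.00 = $481.41
Health Levy: 3.1% × $6,977.00 = $216.29
Total withheld: $1,490.30 + $307.69 + $481.41 + $216.29 = $2,495.69
Net pay: $6,977.00 − $2,495.69 = $4,481.31

$4,481.31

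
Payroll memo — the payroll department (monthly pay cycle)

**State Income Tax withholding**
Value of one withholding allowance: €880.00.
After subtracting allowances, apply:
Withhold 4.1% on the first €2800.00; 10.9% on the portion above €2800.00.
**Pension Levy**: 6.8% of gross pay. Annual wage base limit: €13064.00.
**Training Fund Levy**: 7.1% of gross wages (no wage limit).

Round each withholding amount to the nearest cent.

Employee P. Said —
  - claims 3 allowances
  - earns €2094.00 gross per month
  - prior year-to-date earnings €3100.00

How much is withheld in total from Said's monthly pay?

€291.06

State Income Tax: taxable = €2094.00 − 3×€880.00 = €-546.00
  Taxable ≤ 0 → €0.00
Pension Levy: 6.8% × €2094.00 = €142.39
Training Fund Levy: 7.1% × €2094.00 = €148.67
Total: €0.00 + €142.39 + €148.67 = €291.06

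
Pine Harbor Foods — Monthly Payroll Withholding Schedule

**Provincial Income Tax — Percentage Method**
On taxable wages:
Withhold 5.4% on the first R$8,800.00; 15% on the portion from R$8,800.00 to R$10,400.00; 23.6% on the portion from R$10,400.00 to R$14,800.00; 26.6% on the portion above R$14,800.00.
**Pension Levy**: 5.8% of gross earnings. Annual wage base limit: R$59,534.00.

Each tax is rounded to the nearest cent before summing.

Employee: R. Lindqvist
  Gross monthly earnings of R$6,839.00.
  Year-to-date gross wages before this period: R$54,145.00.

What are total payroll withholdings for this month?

Provincial Income Tax: taxable = R$6,839.00
  5.4% × R$6,839.00 = R$369.31
Pension Levy: cap R$59,534.00 − YTD R$54,145.00 = R$5,389.00 subject; 5.8% × R$5,389.00 = R$312.56
Total: R$369.31 + R$312.56 = R$681.87

R$681.87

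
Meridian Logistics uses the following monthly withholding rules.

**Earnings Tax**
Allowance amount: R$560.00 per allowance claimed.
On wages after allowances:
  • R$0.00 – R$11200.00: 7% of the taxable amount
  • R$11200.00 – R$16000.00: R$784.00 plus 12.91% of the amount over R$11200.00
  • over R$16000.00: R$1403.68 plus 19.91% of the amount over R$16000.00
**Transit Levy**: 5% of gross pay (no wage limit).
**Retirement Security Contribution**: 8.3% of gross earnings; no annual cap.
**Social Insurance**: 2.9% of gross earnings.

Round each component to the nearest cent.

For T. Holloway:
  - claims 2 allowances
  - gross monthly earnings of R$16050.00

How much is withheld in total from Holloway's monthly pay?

R$3865.64

Earnings Tax: taxable = R$16050.00 − 2×R$560.00 = R$14930.00
  R$784.00 + 12.91% × (R$14930.00 − R$11200.00) = R$784.00 + 12.91% × R$3730.00 = R$1265.54
Transit Levy: 5% × R$16050.00 = R$802.50
Retirement Security Contribution: 8.3% × R$16050.00 = R$1332.15
Social Insurance: 2.9% × R$16050.00 = R$465.45
Total: R$1265.54 + R$802.50 + R$1332.15 + R$465.45 = R$3865.64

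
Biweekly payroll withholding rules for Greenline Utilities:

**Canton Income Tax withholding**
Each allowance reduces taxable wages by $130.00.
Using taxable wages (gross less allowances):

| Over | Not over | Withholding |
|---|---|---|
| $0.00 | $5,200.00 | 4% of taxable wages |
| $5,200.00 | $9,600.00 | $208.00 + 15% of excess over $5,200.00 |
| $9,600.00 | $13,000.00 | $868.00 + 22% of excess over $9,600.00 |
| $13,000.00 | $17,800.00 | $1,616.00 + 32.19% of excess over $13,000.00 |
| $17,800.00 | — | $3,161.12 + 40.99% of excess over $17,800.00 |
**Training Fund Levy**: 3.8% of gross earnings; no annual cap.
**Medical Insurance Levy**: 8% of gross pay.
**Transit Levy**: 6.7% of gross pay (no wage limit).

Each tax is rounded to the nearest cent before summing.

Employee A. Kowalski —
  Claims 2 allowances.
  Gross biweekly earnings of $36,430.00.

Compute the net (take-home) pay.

Canton Income Tax: taxable = $36,430.00 − 2×$130.00 = $36,170.00
  $3,161.12 + 40.99% × ($36,170.00 − $17,800.00) = $3,161.12 + 40.99% × $18,370.00 = $10,690.98
Training Fund Levy: 3.8% × $36,430.00 = $1,384.34
Medical Insurance Levy: 8% × $36,430.00 = $2,914.40
Transit Levy: 6.7% × $36,430.00 = $2,440.81
Total withheld: $10,690.98 + $1,384.34 + $2,914.40 + $2,440.81 = $17,430.53
Net pay: $36,430.00 − $17,430.53 = $18,999.47

$18,999.47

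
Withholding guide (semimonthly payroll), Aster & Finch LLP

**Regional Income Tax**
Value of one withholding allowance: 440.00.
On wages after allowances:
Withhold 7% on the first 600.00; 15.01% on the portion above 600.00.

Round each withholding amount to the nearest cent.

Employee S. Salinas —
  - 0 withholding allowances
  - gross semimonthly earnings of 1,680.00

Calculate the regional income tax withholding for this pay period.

Regional Income Tax: taxable = 1,680.00
  42.00 + 15.01% × (1,680.00 − 600.00) = 42.00 + 15.01% × 1,080.00 = 204.11

204.11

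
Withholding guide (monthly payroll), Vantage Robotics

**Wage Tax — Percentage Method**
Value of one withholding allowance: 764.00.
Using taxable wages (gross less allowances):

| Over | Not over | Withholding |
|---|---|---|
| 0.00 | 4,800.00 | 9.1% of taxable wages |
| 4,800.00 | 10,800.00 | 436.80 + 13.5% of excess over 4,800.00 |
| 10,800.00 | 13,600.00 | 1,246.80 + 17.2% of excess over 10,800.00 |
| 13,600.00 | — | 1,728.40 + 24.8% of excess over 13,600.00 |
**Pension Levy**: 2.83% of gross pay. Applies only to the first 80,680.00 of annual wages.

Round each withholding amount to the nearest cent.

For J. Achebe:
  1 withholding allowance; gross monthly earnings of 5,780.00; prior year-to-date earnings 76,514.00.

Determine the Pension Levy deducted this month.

Pension Levy: cap 80,680.00 − YTD 76,514.00 = 4,166.00 subject; 2.83% × 4,166.00 = 117.90

117.90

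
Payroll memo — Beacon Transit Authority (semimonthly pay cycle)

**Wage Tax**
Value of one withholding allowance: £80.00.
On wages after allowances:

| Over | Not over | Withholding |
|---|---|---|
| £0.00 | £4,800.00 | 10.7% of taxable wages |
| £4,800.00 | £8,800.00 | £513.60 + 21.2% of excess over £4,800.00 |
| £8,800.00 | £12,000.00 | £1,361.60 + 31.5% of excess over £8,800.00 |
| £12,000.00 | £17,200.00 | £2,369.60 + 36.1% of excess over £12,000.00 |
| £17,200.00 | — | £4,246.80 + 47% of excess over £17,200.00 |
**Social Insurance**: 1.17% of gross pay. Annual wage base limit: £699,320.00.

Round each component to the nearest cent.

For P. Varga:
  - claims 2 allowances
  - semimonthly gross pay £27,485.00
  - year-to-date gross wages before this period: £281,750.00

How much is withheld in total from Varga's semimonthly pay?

£9,327.12

Wage Tax: taxable = £27,485.00 − 2×£80.00 = £27,325.00
  £4,246.80 + 47% × (£27,325.00 − £17,200.00) = £4,246.80 + 47% × £10,125.00 = £9,005.55
Social Insurance: 1.17% × £27,485.00 = £321.57
Total: £9,005.55 + £321.57 = £9,327.12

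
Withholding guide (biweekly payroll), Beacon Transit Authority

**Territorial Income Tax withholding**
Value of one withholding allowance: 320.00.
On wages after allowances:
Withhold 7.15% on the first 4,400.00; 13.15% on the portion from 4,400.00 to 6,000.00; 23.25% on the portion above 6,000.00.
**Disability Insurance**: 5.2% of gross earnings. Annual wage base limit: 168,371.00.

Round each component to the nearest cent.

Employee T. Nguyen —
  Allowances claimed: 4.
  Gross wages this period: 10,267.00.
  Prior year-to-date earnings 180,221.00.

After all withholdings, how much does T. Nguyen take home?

Territorial Income Tax: taxable = 10,267.00 − 4×320.00 = 8,987.00
  525.00 + 23.25% × (8,987.00 − 6,000.00) = 525.00 + 23.25% × 2,987.00 = 1,219.48
Disability Insurance: YTD 180,221.00 ≥ cap 168,371.00 → 0.00
Total withheld: 1,219.48 + 0.00 = 1,219.48
Net pay: 10,267.00 − 1,219.48 = 9,047.52

9,047.52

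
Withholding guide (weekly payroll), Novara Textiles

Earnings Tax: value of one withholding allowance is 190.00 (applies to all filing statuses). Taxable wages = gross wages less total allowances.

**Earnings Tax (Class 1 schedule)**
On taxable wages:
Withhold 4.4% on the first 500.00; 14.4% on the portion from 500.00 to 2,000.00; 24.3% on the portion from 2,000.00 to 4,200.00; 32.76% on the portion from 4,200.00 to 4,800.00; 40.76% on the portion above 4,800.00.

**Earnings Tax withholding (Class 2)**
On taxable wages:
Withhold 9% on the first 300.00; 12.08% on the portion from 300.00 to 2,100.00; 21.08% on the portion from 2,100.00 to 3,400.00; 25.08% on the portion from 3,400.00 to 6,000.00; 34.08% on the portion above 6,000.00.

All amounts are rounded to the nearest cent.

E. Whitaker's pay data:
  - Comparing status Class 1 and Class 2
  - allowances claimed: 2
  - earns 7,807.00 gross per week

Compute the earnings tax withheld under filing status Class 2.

1,656.88

Earnings Tax (Class 2): taxable = 7,807.00 − 2×190.00 = 7,427.00
  1,170.56 + 34.08% × (7,427.00 − 6,000.00) = 1,170.56 + 34.08% × 1,427.00 = 1,656.88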